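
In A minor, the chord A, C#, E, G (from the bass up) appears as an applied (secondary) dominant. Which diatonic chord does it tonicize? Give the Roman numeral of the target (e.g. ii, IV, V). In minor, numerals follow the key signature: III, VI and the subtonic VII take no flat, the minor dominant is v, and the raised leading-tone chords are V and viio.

iv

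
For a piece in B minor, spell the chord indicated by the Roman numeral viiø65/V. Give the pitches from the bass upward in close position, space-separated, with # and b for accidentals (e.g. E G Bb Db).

G# B D# E#

The slash marks an applied leading-tone chord: viio of V. In B minor, V is F#, so the leading tone to it is E#, a half step below.
Building a half-diminished seventh chord on E# gives E#-G#-B-D#.
The figured bass 65 indicates first inversion, placing the third (G#) in the bass: G#-B-D#-E#.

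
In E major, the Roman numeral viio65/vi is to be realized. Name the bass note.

D#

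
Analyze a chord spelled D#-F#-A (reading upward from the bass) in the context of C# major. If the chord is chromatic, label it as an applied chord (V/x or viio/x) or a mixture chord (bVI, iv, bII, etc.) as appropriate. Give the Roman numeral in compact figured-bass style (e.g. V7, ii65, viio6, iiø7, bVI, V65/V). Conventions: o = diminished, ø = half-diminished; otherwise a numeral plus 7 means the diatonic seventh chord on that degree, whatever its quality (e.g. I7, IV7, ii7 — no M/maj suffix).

iio

The pitches D#-F#-A form a diminished triad rooted on D#.
D# is the second degree of C# major. This is the diminished supertonic triad, borrowed from the parallel minor.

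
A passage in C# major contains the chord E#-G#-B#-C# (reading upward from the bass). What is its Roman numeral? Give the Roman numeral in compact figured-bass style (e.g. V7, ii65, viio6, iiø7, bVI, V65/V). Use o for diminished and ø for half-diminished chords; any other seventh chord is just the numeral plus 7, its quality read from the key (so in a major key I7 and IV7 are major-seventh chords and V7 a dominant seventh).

I65

The pitches C#-E#-G#-B# form a major seventh chord rooted on C#.
In C# major, C# is the tonic; the diatonic major seventh chord there is I7.
With E# in the bass the chord is in first inversion, so the figured bass is 65.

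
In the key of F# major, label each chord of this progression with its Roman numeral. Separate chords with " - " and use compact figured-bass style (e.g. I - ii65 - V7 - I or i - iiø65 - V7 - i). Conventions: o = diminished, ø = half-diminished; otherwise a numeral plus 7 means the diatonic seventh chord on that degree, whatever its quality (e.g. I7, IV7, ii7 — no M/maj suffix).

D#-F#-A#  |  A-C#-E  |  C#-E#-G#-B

D#-F#-A#: minor triad on D# = scale degree 6 → vi.
A-C#-E: major triad on A — chromatic; bIII (borrowed from the parallel minor).
C#-E#-G#-B has root C#, degree 5 in F# major, so V7.

vi - bIII - V7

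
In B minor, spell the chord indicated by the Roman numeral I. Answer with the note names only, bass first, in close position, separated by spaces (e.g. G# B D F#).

Scale degree 1 in B minor is B; here the chord built on it is altered to a major triad. I is the major tonic (Picardy third), borrowed from the parallel major.
So the chord is B-D#-F#.

B D# F#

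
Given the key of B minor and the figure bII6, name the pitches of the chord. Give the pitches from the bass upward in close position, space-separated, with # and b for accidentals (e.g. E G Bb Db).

bII6 is the Neapolitan sixth — a major triad on the lowered second degree, here in its customary first inversion. In B minor that root is C.
So the chord is C-E-G, a major triad.
With the 6 figure the chord is in first inversion; from the bass E upward in close position it reads E-G-C.

E G C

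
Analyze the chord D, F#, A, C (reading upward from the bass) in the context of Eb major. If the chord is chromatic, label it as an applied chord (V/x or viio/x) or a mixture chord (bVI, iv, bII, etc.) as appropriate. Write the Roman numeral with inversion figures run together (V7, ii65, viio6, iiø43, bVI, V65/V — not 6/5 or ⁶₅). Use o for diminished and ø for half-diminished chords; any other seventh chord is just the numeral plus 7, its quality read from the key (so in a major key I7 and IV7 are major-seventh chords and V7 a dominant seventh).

V7/iii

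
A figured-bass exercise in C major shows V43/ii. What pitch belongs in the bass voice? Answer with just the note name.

E

The applied chord V43/ii is rooted on A: A-C#-E-G.
The figure 43 means second inversion — the fifth is in the bass.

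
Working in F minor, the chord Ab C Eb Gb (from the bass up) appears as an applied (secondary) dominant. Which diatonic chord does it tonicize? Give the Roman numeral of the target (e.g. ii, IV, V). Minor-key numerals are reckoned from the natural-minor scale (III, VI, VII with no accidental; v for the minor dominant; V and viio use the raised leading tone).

VI

The chord is a dominant seventh chord on Ab.
A dominant resolves down a perfect fifth: Ab → Db. In F minor, Db is scale degree 6, i.e. VI.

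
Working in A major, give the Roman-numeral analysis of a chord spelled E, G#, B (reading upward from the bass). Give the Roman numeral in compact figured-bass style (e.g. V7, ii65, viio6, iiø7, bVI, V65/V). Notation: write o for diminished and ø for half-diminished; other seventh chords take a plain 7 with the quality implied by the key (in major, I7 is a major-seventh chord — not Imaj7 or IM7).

V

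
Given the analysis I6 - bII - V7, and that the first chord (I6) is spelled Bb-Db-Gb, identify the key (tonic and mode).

I6 is given as Bb-Db-Gb — a major triad with root Gb.
If Gb is scale degree 1 and the mode makes that degree carry a major triad, the tonic is Gb and the mode is major.

Gb major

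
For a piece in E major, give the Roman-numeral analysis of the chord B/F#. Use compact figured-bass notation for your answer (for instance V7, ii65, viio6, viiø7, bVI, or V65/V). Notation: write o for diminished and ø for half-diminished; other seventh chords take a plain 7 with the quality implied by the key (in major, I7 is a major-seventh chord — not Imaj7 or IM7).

V64

Stacked in thirds the chord is B-D#-F#: a major triad on B.
B is scale degree 5 in E major, and a major triad on that degree is written V.
With F# in the bass the chord is in second inversion, so the figured bass is 64.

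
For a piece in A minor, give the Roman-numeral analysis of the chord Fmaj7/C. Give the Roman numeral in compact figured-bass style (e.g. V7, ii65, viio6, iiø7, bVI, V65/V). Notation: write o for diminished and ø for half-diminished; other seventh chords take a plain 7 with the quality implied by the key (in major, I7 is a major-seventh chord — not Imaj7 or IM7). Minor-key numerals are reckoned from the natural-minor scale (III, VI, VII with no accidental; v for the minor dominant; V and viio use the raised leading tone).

The pitches F-A-C-E form a major seventh chord rooted on F.
F is scale degree 6 in A minor, and a major seventh chord on that degree is written VI7.
With C in the bass the chord is in second inversion, so the figured bass is 43.

VI43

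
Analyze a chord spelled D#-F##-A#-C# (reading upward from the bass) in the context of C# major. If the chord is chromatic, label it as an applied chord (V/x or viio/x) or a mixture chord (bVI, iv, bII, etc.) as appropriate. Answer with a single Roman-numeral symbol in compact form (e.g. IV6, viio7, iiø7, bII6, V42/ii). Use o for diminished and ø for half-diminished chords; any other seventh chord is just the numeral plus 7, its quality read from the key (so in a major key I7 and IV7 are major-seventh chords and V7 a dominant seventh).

V7/V

Stacked in thirds the chord is D#-F##-A#-C#: a dominant seventh chord on D#.
D# is not a diatonic chord root with this quality in C# major, but it lies a perfect fifth above G# (V), so the chord functions as an applied dominant of V.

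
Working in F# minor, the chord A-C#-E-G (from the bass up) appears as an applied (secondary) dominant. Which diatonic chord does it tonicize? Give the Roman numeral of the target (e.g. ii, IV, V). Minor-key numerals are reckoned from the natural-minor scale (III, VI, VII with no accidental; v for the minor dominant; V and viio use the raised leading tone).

The chord is a dominant seventh chord on A.
A dominant resolves down a perfect fifth: A → D. In F# minor, D is scale degree 6, i.e. VI.

VI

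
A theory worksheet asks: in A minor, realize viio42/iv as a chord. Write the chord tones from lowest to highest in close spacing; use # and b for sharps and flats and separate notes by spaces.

viio42/iv is a secondary leading-tone chord. The target iv is D in A minor; the applied chord is rooted a semitone below, on C#.
Building a fully diminished seventh chord on C# gives C#-E-G-Bb.
With the 42 figure the chord is in third inversion; from the bass Bb upward in close position it reads Bb-C#-E-G.

Bb C# E G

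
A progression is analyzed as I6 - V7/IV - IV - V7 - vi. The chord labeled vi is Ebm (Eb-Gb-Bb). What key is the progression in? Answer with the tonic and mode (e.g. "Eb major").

Gb major

The chord Ebm is a minor triad rooted on Eb; its label is vi.
If Eb is scale degree 6 and the mode makes that degree carry a minor triad, the tonic is Gb and the mode is major.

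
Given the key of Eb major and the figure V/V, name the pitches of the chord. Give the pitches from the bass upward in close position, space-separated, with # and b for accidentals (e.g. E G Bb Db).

F A C

The slash means an applied dominant: we want the dominant of V. In Eb major, V is Bb major, and its dominant is built on F.
Building a major triad on F gives F-A-C.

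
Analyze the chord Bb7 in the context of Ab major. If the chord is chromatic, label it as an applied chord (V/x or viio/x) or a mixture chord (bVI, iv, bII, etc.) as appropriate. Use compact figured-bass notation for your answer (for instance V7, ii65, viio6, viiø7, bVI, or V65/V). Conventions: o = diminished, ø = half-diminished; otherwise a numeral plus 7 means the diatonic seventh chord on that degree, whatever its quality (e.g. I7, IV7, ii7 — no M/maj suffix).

V7/V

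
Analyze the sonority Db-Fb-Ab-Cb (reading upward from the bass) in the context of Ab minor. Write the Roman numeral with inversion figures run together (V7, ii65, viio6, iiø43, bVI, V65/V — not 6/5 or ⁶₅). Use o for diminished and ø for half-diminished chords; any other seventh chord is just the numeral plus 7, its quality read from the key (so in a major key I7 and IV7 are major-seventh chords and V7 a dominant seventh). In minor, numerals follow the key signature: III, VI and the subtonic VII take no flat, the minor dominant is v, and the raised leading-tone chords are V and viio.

iv7

The pitches Db-Fb-Ab-Cb form a minor seventh chord rooted on Db.
In Ab minor, Db is the subdominant; the diatonic minor seventh chord there is iv7.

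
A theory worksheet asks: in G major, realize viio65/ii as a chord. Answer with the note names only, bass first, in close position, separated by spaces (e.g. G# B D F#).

The slash marks an applied leading-tone chord: viio of ii. In G major, ii is A, so the leading tone to it is G#, a half step below.
Building a fully diminished seventh chord on G# gives G#-B-D-F.
With the 65 figure the chord is in first inversion; from the bass B upward in close position it reads B-D-F-G#.

B D F G#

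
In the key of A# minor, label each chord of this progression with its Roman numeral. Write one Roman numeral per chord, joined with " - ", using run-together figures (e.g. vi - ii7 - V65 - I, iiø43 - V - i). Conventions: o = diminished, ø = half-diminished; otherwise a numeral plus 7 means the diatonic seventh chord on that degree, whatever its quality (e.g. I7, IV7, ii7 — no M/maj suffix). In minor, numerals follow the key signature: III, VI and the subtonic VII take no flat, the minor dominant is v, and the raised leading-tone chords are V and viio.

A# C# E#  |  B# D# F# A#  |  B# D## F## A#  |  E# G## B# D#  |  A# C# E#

i - iiø7 - V7/V - V7 - i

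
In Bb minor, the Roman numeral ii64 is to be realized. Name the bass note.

ii in Bb minor has root C; the chord is C-Eb-G.
The figure 64 means second inversion — the fifth is in the bass.

G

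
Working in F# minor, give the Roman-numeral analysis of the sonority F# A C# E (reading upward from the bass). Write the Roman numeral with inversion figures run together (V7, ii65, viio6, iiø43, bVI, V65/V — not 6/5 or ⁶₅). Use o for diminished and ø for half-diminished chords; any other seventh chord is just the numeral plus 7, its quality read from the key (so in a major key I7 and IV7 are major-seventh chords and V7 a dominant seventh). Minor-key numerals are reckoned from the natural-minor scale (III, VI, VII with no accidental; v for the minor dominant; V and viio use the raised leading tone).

The pitches F#-A-C#-E form a minor seventh chord rooted on F#.
In F# minor, F# is the tonic; the diatonic minor seventh chord there is i7.

i7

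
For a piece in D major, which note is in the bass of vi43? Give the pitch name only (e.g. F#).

F#

vi in D major has root B; the chord is B-D-F#-A.
The figure 43 means second inversion — the fifth is in the bass.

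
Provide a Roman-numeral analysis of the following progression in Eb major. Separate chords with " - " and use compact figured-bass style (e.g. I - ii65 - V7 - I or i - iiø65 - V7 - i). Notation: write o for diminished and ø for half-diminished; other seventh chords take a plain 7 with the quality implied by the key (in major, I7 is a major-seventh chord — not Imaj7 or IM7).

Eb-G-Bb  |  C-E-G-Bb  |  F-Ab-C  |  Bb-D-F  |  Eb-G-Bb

I - V7/ii - ii - V - I

Eb-G-Bb: major triad on Eb = scale degree 1 → I.
C-E-G-Bb: a dominant seventh chord on C, the applied dominant of ii → V7/ii.
F-Ab-C has root F, degree 2 in Eb major, so ii.
Bb-D-F: root Bb is the dominant; major triad there is V.
Eb-G-Bb: root Eb is the tonic; major triad there is I.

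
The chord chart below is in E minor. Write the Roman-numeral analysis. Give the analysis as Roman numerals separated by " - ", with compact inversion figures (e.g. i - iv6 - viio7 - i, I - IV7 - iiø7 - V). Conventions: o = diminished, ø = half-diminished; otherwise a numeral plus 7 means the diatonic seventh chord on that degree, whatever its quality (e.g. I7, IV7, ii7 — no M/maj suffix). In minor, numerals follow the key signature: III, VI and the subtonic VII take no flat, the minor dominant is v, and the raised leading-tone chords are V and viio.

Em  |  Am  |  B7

i - iv - V7

Em: minor triad on E = scale degree 1 → i.
Am has root A, degree 4 in E minor, so iv.
B7 has root B, degree 5 in E minor, so V7.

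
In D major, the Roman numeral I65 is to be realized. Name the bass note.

I in D major has root D; the chord is D-F#-A-C#.
The figure 65 means first inversion — the third is in the bass.

F#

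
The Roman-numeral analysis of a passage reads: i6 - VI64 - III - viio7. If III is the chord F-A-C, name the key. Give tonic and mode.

III is given as F-A-C — a major triad with root F.
Counting down 2 scale steps from F places the tonic on D; a major triad on degree 3 is diatonic only in minor.

D minor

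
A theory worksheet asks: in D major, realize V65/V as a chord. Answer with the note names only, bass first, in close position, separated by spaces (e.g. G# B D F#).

V65/V is a secondary dominant — the dominant seventh of V. V in D major is A, so the applied chord's root is E, a perfect fifth above.
Building a dominant seventh chord on E gives E-G#-B-D.
With the 65 figure the chord is in first inversion; from the bass G# upward in close position it reads G#-B-D-E.

G# B D E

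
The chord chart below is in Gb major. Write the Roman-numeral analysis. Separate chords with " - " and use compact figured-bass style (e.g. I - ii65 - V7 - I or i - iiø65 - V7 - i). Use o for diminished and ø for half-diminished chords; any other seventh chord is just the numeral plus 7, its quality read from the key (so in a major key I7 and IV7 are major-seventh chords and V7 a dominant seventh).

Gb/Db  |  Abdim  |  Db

I64 - iio - V

Gb/Db: major triad on Gb = scale degree 1 → I64.
Abdim is non-diatonic — iio, a mixture chord from Gb minor.
Db: major triad on Db = scale degree 5 → V.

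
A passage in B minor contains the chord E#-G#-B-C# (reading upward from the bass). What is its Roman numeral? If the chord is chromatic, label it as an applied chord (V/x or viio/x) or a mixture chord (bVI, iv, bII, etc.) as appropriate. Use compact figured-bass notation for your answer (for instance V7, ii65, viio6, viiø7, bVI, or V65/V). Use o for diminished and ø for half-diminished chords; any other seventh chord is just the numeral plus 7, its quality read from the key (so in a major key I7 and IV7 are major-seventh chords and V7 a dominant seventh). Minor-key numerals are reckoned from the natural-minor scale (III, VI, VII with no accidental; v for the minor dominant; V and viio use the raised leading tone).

V65/V

The pitches C#-E#-G#-B form a dominant seventh chord rooted on C#.
C# is not a diatonic chord root with this quality in B minor, but it lies a perfect fifth above F# (V), so the chord functions as an applied dominant of V.
With E# in the bass the chord is in first inversion, so the figured bass is 65.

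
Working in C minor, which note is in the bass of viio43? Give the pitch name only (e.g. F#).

F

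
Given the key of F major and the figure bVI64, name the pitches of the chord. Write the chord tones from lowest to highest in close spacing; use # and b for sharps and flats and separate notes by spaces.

Scale degree 6 in F major is D; lowering it a half step gives Db. bVI64 is a major triad on the lowered sixth degree, borrowed from the parallel minor.
So the chord is Db-F-Ab.
The figured bass 64 indicates second inversion, placing the fifth (Ab) in the bass: Ab-Db-F.

Ab Db F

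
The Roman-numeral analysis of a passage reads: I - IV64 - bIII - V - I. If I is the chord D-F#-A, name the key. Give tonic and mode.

The anchor chord is a major triad on D, labeled I.
If D is scale degree 1 and the mode makes that degree carry a major triad, the tonic is D and the mode is major.

D major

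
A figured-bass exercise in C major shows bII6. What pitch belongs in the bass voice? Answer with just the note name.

F

bII in C major has root Db; the chord is Db-F-Ab.
The figure 6 means first inversion — the third is in the bass.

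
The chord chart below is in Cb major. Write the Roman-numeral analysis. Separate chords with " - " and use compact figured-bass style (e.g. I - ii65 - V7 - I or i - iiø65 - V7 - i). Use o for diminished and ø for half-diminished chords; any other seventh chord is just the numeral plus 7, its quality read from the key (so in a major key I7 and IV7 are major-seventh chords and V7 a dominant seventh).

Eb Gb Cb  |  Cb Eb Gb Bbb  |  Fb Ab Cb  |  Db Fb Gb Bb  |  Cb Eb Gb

Eb-Gb-Cb: root Cb is the tonic; major triad there is I6.
Cb-Eb-Gb-Bbb is the secondary dominant of IV (dominant seventh chord on Cb): V7/IV.
Fb-Ab-Cb: root Fb is the subdominant; major triad there is IV.
Db-Fb-Gb-Bb: dominant seventh chord on Gb = scale degree 5 → V43.
Cb-Eb-Gb has root Cb, degree 1 in Cb major, so I.

I6 - V7/IV - IV - V43 - I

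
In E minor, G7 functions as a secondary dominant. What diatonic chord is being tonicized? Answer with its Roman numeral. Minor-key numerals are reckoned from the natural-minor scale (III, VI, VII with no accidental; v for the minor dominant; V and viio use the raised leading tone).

The chord is a dominant seventh chord on G.
A dominant resolves down a perfect fifth: G → C. In E minor, C is scale degree 6, i.e. VI.

VI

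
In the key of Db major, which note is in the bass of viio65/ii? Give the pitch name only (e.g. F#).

F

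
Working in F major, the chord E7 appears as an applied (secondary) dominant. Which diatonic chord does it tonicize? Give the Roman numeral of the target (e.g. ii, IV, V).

iii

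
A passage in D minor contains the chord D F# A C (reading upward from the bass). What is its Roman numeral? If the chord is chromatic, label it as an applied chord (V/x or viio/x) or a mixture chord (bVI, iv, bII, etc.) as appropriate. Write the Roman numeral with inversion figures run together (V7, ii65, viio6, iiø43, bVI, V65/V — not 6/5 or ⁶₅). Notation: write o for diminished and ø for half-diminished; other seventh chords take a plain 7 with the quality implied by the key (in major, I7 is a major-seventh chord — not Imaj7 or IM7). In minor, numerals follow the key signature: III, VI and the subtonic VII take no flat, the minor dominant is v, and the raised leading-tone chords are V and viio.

V7/iv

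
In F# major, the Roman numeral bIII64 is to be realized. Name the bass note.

bIII in F# major has root A; the chord is A-C#-E.
The figure 64 means second inversion — the fifth is in the bass.

E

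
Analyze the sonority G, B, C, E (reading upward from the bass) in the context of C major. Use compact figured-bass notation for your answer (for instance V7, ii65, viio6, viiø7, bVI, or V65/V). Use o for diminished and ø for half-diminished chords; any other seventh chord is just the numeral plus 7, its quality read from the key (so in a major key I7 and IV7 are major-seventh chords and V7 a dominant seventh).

I43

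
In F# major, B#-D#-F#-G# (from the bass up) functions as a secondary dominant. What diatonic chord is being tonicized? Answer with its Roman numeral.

V

The chord is a dominant seventh chord on G#.
A dominant resolves down a perfect fifth: G# → C#. In F# major, C# is scale degree 5, i.e. V.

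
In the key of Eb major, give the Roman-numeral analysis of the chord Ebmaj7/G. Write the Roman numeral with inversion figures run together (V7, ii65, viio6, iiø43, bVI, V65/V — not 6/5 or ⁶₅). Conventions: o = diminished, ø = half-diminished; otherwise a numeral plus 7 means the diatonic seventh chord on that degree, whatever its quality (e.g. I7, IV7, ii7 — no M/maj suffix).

The pitches Eb-G-Bb-D form a major seventh chord rooted on Eb.
Eb is scale degree 1 in Eb major, and a major seventh chord on that degree is written I7.
With G in the bass the chord is in first inversion, so the figured bass is 65.

I65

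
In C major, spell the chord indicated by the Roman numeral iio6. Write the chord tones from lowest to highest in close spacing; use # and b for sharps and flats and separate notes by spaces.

iio6 is the diminished supertonic triad, borrowed from the parallel minor. In C major that root is D.
So the chord is D-F-Ab.
The figured bass 6 indicates first inversion, placing the third (F) in the bass: F-Ab-D.

F Ab D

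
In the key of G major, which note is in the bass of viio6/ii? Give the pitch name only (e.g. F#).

B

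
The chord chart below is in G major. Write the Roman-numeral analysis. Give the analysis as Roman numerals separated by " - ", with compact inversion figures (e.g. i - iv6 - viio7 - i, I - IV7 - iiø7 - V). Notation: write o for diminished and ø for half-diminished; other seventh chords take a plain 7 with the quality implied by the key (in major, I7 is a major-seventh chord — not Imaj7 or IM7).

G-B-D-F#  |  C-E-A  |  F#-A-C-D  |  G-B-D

I7 - ii6 - V65 - I

G-B-D-F#: root G is the tonic; major seventh chord there is I7.
C-E-A: minor triad on A = scale degree 2 → ii6.
F#-A-C-D has root D, degree 5 in G major, so V65.
G-B-D: root G is the tonic; major triad there is I.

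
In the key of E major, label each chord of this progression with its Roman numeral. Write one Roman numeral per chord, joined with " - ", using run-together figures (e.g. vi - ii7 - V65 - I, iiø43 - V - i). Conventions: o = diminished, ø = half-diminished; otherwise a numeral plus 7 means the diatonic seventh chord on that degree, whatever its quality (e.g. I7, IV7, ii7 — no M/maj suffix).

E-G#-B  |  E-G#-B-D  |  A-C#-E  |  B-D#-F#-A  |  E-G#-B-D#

E-G#-B: root E is the tonic; major triad there is I.
E-G#-B-D: a dominant seventh chord on E, the applied dominant of IV → V7/IV.
A-C#-E: root A is the subdominant; major triad there is IV.
B-D#-F#-A: dominant seventh chord on B = scale degree 5 → V7.
E-G#-B-D# has root E, degree 1 in E major, so I7.

I - V7/IV - IV - V7 - I7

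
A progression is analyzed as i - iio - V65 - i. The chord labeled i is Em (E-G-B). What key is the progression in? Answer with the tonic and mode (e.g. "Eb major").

E minor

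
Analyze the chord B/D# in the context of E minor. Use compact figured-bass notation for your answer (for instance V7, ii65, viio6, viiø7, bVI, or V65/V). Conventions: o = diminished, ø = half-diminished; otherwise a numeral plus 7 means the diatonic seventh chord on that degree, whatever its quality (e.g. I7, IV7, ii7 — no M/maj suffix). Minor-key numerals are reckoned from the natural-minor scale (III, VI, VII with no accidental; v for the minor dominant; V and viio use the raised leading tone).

The pitches B-D#-F# form a major triad rooted on B.
B is scale degree 5 in E minor, and a major triad on that degree is written V.
With D# in the bass the chord is in first inversion, so the figured bass is 6.

V6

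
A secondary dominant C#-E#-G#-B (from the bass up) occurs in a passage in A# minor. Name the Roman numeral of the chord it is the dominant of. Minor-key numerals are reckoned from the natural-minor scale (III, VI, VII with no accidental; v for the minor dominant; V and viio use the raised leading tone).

VI

The chord is a dominant seventh chord on C#.
A dominant resolves down a perfect fifth: C# → F#. In A# minor, F# is scale degree 6, i.e. VI.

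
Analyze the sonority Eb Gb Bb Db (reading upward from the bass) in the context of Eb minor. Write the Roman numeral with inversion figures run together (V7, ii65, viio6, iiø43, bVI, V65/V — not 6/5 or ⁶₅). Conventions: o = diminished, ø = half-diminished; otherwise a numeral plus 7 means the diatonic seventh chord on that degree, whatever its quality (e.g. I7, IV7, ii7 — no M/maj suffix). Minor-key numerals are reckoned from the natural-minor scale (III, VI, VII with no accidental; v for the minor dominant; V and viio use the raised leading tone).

i7

The pitches Eb-Gb-Bb-Db form a minor seventh chord rooted on Eb.
Eb is scale degree 1 in Eb minor, and a minor seventh chord on that degree is written i7.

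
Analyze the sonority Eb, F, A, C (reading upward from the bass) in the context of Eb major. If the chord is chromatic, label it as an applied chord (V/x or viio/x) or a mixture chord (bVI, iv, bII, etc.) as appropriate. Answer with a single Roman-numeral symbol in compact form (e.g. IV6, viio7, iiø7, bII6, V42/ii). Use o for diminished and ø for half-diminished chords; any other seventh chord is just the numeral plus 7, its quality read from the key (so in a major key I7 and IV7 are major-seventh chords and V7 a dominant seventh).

Stacked in thirds the chord is F-A-C-Eb: a dominant seventh chord on F.
F is not a diatonic chord root with this quality in Eb major, but it lies a perfect fifth above Bb (V), so the chord functions as an applied dominant of V.
With Eb in the bass the chord is in third inversion, so the figured bass is 42.

V42/V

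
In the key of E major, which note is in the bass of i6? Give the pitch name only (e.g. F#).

G

i in E major has root E; the chord is E-G-B.
The figure 6 means first inversion — the third is in the bass.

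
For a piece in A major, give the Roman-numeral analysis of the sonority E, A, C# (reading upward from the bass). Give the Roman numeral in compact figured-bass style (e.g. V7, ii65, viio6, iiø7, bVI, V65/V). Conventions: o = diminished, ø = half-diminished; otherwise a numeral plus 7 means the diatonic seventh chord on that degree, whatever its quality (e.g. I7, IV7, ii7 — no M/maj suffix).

The pitches A-C#-E form a major triad rooted on A.
In A major, A is the tonic; the diatonic major triad there is I.
With E in the bass the chord is in second inversion, so the figured bass is 64.

I64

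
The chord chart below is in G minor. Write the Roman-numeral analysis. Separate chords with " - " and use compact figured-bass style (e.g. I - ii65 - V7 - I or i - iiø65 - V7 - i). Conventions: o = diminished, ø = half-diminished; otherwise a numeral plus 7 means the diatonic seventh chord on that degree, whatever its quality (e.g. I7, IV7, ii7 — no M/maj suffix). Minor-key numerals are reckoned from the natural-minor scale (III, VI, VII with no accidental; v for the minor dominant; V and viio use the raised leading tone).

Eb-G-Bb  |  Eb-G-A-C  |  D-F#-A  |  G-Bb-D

Eb-G-Bb: root Eb is the submediant; major triad there is VI.
Eb-G-A-C has root A, degree 2 in G minor, so iiø43.
D-F#-A: major triad on D = scale degree 5 → V.
G-Bb-D: root G is the tonic; minor triad there is i.

VI - iiø43 - V - i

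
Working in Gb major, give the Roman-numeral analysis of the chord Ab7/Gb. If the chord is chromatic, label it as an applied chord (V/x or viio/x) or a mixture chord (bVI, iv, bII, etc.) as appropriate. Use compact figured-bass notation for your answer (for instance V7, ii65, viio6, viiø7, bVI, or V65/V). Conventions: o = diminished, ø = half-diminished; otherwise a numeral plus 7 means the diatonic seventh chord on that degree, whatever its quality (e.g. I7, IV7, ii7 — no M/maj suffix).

Stacked in thirds the chord is Ab-C-Eb-Gb: a dominant seventh chord on Ab.
Ab is not a diatonic chord root with this quality in Gb major, but it lies a perfect fifth above Db (V), so the chord functions as an applied dominant of V.
With Gb in the bass the chord is in third inversion, so the figured bass is 42.

V42/V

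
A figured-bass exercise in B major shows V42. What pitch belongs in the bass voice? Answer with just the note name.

E

V in B major has root F#; the chord is F#-A#-C#-E.
The figure 42 means third inversion — the seventh is in the bass.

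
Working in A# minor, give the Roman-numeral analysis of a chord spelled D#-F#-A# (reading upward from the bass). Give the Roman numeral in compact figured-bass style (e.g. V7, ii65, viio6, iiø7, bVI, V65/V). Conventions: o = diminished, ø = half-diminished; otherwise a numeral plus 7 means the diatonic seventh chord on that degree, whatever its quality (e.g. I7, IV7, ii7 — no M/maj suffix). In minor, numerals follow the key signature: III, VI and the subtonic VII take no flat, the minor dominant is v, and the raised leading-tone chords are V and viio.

The pitches D#-F#-A# form a minor triad rooted on D#.
D# is scale degree 4 in A# minor, and a minor triad on that degree is written iv.

iv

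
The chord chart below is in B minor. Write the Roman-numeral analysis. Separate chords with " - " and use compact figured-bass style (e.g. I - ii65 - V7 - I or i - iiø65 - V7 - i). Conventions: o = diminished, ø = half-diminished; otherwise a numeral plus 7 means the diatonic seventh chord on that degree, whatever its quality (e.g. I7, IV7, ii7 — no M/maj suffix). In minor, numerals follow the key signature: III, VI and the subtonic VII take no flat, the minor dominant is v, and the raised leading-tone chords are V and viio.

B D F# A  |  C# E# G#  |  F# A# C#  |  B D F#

i7 - V/V - V - i

B-D-F#-A has root B, degree 1 in B minor, so i7.
C#-E#-G#: chromatic; C# is V of V, so V/V.
F#-A#-C# has root F#, degree 5 in B minor, so V.
B-D-F# has root B, degree 1 in B minor, so i.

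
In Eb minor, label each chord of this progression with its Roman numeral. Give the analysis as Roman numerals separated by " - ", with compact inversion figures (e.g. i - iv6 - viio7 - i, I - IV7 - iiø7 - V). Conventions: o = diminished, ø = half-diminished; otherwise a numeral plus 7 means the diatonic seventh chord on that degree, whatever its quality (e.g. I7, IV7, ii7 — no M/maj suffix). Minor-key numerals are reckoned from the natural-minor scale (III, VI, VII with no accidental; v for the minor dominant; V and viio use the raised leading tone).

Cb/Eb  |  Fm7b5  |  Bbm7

Cb/Eb: root Cb is the submediant; major triad there is VI6.
Fm7b5 has root F, degree 2 in Eb minor, so iiø7.
Bbm7: minor seventh chord on Bb = scale degree 5 → v7.

VI6 - iiø7 - v7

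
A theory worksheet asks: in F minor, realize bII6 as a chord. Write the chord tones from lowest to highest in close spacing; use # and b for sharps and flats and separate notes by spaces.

Bb Db Gb

Scale degree 2 in F minor is G; lowering it a half step gives Gb. bII6 is the Neapolitan sixth — a major triad on the lowered second degree, here in its customary first inversion.
So the chord is Gb-Bb-Db.
With the 6 figure the chord is in first inversion; from the bass Bb upward in close position it reads Bb-Db-Gb.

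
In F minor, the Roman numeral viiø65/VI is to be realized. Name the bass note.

Eb

The applied chord viiø65/VI is rooted on C: C-Eb-Gb-Bb.
The figure 65 means first inversion — the third is in the bass.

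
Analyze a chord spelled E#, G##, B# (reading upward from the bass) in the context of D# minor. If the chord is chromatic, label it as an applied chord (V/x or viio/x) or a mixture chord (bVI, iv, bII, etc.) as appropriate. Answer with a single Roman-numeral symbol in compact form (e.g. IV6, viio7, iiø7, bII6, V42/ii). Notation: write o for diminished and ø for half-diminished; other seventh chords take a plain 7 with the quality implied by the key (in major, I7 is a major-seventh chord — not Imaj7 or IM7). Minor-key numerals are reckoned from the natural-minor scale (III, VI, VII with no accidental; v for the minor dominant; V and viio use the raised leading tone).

The pitches E#-G##-B# form a major triad rooted on E#.
E# is not a diatonic chord root with this quality in D# minor, but it lies a perfect fifth above A# (V), so the chord functions as an applied dominant of V.

V/V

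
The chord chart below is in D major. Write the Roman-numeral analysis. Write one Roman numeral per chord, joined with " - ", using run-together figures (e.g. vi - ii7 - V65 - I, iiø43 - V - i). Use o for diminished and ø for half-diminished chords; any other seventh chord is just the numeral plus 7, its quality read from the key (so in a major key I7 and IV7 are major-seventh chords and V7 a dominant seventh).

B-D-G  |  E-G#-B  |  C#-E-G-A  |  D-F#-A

IV6 - V/V - V65 - I

B-D-G: root G is the subdominant; major triad there is IV6.
E-G#-B is the secondary dominant of V (major triad on E): V/V.
C#-E-G-A: root A is the dominant; dominant seventh chord there is V65.
D-F#-A: root D is the tonic; major triad there is I.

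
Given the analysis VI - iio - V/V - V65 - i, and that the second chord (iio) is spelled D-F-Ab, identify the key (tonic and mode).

The anchor chord is a diminished triad on D, labeled iio.
Counting down one scale step from D places the tonic on C; a diminished triad on degree 2 is diatonic only in minor.

C minor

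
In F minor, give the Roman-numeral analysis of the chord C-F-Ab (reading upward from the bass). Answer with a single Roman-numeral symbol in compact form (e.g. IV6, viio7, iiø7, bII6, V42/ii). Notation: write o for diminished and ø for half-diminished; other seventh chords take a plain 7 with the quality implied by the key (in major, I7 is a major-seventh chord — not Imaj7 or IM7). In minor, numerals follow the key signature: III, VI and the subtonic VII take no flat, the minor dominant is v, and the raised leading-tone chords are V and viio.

i64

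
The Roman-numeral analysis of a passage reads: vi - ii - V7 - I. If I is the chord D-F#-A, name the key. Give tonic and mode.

D major

The chord D is a major triad rooted on D; its label is I.
If D is scale degree 1 and the mode makes that degree carry a major triad, the tonic is D and the mode is major.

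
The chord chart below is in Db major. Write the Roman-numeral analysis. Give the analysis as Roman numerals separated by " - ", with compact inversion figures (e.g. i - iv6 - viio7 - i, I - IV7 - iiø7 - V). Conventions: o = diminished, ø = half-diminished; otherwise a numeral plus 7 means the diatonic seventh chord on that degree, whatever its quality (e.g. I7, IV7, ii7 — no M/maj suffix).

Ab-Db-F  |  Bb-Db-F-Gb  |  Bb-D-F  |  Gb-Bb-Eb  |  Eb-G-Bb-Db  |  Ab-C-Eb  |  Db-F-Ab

Ab-Db-F has root Db, degree 1 in Db major, so I64.
Bb-Db-F-Gb: root Gb is the subdominant; major seventh chord there is IV65.
Bb-D-F: chromatic; Bb is V of ii, so V/ii.
Gb-Bb-Eb: root Eb is the supertonic; minor triad there is ii6.
Eb-G-Bb-Db: a dominant seventh chord on Eb, the applied dominant of V → V7/V.
Ab-C-Eb: root Ab is the dominant; major triad there is V.
Db-F-Ab: major triad on Db = scale degree 1 → I.

I64 - IV65 - V/ii - ii6 - V7/V - V - I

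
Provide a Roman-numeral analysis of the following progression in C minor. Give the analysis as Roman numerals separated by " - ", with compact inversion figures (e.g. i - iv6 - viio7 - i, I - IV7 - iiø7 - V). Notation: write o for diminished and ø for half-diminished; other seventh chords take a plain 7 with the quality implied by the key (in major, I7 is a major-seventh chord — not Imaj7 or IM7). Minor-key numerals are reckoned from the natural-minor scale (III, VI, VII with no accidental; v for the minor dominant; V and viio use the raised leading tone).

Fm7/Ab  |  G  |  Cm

iv65 - V - i

Fm7/Ab has root F, degree 4 in C minor, so iv65.
G: root G is the dominant; major triad there is V.
Cm: root C is the tonic; minor triad there is i.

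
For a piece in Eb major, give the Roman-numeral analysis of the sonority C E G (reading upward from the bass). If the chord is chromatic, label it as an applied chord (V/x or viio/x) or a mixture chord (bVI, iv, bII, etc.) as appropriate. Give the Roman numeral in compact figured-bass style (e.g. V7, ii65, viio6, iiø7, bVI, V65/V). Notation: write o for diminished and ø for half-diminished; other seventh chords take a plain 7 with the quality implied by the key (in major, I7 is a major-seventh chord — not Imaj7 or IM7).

The pitches C-E-G form a major triad rooted on C.
C is not a diatonic chord root with this quality in Eb major, but it lies a perfect fifth above F (ii), so the chord functions as an applied dominant of ii.

V/ii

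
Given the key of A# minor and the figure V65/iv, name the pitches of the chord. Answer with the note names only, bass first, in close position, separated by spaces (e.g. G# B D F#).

C## E# G# A#

The slash means an applied dominant: we want the dominant of iv. In A# minor, iv is D# minor, and its dominant is built on A#.
Building a dominant seventh chord on A# gives A#-C##-E#-G#.
The figured bass 65 indicates first inversion, placing the third (C##) in the bass: C##-E#-G#-A#.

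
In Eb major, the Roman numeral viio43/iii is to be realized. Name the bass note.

C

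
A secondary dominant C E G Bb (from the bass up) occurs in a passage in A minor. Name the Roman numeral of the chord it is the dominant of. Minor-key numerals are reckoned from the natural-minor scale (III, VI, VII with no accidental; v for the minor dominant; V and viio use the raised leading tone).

The chord is a dominant seventh chord on C.
A dominant resolves down a perfect fifth: C → F. In A minor, F is scale degree 6, i.e. VI.

VI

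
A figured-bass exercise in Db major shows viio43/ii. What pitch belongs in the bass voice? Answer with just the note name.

Ab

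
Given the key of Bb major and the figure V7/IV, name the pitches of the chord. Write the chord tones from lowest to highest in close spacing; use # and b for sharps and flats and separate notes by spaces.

Bb D F Ab

The slash means an applied dominant: we want the dominant of IV. In Bb major, IV is Eb major, and its dominant is built on Bb.
Building a dominant seventh chord on Bb gives Bb-D-F-Ab.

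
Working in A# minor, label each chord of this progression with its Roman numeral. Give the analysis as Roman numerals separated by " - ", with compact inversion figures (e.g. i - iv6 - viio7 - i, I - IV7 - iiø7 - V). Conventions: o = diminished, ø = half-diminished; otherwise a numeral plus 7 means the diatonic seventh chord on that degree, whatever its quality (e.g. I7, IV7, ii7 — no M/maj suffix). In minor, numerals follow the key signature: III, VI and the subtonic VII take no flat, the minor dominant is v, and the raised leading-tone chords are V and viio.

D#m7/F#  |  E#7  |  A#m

iv65 - V7 - i

D#m7/F#: root D# is the subdominant; minor seventh chord there is iv65.
E#7: dominant seventh chord on E# = scale degree 5 → V7.
A#m has root A#, degree 1 in A# minor, so i.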